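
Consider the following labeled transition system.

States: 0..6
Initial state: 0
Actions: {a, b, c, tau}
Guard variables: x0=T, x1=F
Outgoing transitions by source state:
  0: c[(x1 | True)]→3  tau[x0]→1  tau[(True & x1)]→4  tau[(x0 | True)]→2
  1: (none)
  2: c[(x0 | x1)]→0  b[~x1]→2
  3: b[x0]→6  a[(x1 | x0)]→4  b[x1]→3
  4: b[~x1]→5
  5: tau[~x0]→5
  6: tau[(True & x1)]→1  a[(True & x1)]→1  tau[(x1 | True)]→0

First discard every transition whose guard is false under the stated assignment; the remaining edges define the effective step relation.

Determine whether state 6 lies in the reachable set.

Guard filter leaves 9 enabled edge(s).
Layer 0: {0}
Layer 1: {1,2,3}  cumulative {0,1,2,3}
Layer 2: {4,6}  cumulative {0,1,2,3,4,6}
Layer 3: {5}  cumulative {0,1,2,3,4,5,6}
Reach set: {0,1,2,3,4,5,6}
Path to 6: c·b

Answer: REACHABLE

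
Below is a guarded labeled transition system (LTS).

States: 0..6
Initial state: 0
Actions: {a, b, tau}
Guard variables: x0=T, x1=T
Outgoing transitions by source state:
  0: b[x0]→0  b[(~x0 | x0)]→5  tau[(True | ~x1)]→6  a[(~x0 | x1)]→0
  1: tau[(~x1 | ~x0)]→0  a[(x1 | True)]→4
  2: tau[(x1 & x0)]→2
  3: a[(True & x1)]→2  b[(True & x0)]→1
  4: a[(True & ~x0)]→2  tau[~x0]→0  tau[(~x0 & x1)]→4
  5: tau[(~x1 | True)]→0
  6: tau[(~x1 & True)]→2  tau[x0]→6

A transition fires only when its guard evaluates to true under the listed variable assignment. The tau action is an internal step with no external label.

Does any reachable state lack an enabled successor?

Answer: DEADLOCK-FREE

Working:
Reachable = {0,5,6}
  0: a→0  b→0  b→5  tau→6  [4 out]
  5: tau→0  [1 out]
  6: tau→6  [1 out]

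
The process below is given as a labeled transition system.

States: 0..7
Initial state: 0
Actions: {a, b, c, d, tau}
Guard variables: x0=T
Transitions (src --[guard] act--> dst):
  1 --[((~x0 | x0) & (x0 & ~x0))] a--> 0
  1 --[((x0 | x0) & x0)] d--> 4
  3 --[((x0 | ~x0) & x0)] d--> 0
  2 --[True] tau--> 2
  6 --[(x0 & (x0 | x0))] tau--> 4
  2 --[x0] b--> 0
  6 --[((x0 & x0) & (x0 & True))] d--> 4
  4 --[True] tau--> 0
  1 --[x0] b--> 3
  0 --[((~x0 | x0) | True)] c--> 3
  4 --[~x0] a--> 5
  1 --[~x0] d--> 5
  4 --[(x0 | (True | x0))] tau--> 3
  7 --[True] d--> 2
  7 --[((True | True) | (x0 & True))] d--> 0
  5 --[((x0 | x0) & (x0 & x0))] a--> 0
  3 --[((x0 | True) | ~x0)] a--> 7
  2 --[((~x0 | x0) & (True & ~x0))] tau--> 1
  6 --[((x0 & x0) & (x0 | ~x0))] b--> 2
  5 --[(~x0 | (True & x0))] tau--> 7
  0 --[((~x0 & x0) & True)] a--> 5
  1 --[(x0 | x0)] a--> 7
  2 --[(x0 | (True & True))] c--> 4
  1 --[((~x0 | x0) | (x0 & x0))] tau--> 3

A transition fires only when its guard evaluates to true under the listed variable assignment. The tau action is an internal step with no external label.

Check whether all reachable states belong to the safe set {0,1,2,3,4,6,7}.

Inv-set: {0,1,2,3,4,6,7}
R = {0,2,3,4,7}
  0: safe
  2: safe
  3: safe
  4: safe
  7: safe

Answer: INVARIANT HOLDS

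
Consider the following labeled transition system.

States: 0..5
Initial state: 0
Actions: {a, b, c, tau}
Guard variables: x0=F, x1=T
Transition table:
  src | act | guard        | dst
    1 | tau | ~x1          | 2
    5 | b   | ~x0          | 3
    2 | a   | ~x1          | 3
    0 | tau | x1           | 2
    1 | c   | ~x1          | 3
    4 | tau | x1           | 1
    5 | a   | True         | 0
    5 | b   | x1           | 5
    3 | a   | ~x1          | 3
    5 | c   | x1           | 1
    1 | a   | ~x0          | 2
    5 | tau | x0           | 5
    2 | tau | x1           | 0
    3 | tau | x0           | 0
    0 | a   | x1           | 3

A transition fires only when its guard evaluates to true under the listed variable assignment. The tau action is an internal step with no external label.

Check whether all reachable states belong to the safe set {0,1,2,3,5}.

Safe = {0,1,2,3,5}
Reach set: {0,2,3}
  0: ✓
  2: ✓
  3: ✓

Answer: INVARIANT HOLDS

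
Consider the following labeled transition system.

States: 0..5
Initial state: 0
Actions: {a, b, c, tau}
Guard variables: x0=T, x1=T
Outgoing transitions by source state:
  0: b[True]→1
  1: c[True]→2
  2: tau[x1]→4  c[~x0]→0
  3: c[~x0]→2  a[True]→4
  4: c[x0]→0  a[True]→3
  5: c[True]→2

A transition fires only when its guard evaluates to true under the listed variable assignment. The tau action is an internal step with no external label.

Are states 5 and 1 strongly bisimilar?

Bisimulation quotient by refinement:
  π0 = {{0,1,2,3,4,5}}
  π1 = {{0},{1,5},{2},{3},{4}}
Fixed point at round 2; 5 class(es).
5∈{1,5}, 1∈{1,5}

Answer: BISIMILAR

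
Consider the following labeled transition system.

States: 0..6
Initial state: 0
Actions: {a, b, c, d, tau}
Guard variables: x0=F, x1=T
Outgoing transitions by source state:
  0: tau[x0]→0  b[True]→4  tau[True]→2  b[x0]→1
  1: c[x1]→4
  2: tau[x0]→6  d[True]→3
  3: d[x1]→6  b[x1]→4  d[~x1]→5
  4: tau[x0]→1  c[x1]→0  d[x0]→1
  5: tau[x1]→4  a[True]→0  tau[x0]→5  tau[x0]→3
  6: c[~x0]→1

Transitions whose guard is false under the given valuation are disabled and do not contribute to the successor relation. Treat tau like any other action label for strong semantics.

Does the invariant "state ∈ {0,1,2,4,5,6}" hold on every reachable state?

Answer: INVARIANT VIOLATED at state 3

Working:
Safe = {0,1,2,4,5,6}
Reach set: {0,1,2,3,4,6}
  0: safe
  1: safe
  2: safe
  3: VIOLATES
  4: safe
  6: safe
witness against invariant: tau·d → 3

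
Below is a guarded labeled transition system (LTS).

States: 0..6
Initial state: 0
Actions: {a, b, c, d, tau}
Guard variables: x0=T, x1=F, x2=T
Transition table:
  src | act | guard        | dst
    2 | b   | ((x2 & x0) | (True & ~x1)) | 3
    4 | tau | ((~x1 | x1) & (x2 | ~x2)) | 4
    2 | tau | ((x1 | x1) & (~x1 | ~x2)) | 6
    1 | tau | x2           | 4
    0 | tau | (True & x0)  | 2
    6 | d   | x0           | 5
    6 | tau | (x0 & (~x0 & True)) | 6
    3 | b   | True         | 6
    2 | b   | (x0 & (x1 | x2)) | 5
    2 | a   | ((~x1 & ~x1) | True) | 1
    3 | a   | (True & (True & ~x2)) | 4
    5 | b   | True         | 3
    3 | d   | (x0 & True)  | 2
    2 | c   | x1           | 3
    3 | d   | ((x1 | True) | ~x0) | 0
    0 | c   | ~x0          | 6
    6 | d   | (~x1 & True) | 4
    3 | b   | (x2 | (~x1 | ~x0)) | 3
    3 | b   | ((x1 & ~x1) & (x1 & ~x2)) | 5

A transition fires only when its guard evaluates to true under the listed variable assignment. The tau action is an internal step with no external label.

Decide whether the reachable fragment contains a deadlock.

Reachable = {0,1,2,3,4,5,6}
  0: tau→2  [1 exit(s)]
  1: tau→4  [1 exit(s)]
  2: a→1  b→3  b→5  [3 exit(s)]
  3: b→3  b→6  d→0  d→2  [4 exit(s)]
  4: tau→4  [1 exit(s)]
  5: b→3  [1 exit(s)]
  6: d→4  d→5  [2 exit(s)]

Answer: DEADLOCK-FREE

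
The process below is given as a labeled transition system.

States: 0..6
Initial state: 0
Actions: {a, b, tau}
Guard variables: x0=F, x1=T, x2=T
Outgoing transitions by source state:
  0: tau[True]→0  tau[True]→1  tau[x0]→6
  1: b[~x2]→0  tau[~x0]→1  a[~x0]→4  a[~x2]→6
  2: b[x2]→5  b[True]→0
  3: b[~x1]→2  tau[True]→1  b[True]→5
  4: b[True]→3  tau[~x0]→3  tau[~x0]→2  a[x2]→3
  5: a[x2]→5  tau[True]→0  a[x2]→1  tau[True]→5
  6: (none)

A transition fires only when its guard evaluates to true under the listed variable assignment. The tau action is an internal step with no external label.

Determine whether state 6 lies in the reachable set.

Guard filter leaves 16 enabled edge(s).
depth 0: {0}
depth 1: {1}  cumulative {0,1}
depth 2: {4}  cumulative {0,1,4}
depth 3: {2,3}  cumulative {0,1,2,3,4}
depth 4: {5}  cumulative {0,1,2,3,4,5}
Reachable = {0,1,2,3,4,5}

Answer: UNREACHABLE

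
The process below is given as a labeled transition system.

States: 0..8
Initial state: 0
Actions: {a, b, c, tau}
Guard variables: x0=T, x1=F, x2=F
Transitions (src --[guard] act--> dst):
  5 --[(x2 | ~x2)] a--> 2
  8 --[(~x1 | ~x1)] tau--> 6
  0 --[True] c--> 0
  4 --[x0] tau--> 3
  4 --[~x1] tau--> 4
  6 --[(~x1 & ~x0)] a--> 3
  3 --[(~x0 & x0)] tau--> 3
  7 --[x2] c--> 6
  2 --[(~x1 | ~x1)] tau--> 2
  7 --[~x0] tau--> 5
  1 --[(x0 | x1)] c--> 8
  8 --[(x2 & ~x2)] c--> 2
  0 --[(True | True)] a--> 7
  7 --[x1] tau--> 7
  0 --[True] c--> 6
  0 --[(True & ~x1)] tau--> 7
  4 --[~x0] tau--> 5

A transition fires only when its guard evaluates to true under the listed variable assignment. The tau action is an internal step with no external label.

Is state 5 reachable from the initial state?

Answer: UNREACHABLE

Analysis:
After dropping false guards: 10 live edges.
Layer 0: {0}
Layer 1: {6,7}  total {0,6,7}
Reachable = {0,6,7}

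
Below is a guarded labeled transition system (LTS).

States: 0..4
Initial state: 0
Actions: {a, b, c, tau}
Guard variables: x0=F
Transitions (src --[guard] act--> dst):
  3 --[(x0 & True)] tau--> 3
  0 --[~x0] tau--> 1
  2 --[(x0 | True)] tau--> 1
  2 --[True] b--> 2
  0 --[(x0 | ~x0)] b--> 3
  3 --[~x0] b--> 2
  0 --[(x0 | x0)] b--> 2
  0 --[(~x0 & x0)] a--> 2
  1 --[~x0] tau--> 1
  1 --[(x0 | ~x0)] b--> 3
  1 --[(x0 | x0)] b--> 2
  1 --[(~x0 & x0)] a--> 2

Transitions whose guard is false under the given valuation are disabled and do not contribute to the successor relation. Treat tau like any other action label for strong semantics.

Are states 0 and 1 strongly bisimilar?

Answer: BISIMILAR

Trace:
Compute ~ classes (split until stable):
  π0 = {{0,1,2,3,4}}
  π1 = {{0,1,2},{3},{4}}
  π2 = {{0,1},{2},{3},{4}}
stable after 3 split(s): 4 block(s)
0∈{0,1}, 1∈{0,1}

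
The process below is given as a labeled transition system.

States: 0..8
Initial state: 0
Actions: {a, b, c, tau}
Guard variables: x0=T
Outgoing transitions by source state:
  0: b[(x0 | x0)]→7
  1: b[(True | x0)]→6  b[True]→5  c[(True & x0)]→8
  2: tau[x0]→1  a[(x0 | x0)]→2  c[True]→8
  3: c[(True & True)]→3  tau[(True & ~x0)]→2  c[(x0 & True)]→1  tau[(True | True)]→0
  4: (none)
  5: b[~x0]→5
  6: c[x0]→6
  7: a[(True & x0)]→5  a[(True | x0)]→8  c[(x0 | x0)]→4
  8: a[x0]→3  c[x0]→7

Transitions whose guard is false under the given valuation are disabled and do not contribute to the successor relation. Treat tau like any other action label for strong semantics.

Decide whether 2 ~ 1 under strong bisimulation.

Answer: NOT BISIMILAR

Working:
Compute ~ classes (split until stable):
  π0 = {{0,1,2,3,4,5,6,7,8}}
  π1 = {{0},{1},{2},{3},{4,5},{6},{7,8}}
  π2 = {{0},{1},{2},{3},{4,5},{6},{7},{8}}
stable after 3 split(s): 8 block(s)
2∈{2}, 1∈{1}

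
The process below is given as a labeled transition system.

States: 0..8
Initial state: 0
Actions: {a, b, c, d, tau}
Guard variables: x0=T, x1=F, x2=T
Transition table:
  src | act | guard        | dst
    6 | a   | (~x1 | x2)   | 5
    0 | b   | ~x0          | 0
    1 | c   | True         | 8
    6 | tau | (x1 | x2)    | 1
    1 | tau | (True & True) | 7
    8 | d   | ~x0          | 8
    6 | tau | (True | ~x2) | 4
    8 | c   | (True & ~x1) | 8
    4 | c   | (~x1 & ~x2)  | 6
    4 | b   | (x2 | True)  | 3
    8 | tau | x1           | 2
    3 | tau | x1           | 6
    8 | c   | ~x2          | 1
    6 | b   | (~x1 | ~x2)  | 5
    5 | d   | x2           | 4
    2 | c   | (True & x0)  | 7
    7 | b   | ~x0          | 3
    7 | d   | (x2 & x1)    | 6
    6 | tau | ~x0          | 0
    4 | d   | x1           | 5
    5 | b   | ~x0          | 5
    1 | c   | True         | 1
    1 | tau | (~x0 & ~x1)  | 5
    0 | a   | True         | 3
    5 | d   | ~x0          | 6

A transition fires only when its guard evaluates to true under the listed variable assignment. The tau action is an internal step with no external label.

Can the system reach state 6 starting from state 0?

After dropping false guards: 12 live edges.
depth 0: {0}
depth 1: {3}  cumulative {0,3}
Reachable = {0,3}

Answer: UNREACHABLE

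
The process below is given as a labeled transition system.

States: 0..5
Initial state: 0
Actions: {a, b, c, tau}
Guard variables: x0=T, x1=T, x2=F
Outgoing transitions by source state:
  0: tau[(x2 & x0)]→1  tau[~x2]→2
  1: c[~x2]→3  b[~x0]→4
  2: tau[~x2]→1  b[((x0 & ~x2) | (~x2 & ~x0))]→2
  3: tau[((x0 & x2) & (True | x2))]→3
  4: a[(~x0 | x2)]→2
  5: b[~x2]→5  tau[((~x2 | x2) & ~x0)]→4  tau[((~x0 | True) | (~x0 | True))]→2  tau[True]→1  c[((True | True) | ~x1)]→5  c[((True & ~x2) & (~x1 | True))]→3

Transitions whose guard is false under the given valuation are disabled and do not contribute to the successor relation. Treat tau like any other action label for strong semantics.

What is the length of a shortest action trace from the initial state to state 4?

BFS to 4:
  Layer 0: {0}
  Layer 1: {2}
  Layer 2: {1}
  Layer 3: {3}
4 never appears.

Answer: UNREACHABLE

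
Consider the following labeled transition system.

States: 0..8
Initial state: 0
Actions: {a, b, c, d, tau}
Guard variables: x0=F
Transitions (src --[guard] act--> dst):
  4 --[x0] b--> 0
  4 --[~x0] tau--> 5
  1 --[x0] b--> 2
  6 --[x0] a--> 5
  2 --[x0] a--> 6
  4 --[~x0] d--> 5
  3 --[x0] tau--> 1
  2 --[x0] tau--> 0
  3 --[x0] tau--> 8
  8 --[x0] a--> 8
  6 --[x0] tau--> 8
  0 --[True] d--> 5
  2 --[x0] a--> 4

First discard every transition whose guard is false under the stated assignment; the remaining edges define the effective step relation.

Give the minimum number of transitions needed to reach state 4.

Breadth-first toward 4:
  Layer 0: {0}
  Layer 1: {5}
4 never appears.

Answer: UNREACHABLE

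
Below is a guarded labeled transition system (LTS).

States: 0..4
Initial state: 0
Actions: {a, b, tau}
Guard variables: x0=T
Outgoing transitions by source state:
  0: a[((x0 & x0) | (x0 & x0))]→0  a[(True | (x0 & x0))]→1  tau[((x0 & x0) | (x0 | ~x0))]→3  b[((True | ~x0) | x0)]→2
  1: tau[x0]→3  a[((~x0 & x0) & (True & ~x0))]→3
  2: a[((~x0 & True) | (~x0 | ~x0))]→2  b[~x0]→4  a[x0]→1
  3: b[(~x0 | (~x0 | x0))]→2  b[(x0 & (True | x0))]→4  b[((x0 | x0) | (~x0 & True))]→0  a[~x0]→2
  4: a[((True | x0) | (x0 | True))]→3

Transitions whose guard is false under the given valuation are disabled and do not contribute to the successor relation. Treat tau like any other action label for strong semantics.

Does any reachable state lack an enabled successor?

Answer: DEADLOCK-FREE

Trace:
Reachable = {0,1,2,3,4}
  0: a→0  a→1  b→2  tau→3  [4 exit(s)]
  1: tau→3  [1 exit(s)]
  2: a→1  [1 exit(s)]
  3: b→0  b→2  b→4  [3 exit(s)]
  4: a→3  [1 exit(s)]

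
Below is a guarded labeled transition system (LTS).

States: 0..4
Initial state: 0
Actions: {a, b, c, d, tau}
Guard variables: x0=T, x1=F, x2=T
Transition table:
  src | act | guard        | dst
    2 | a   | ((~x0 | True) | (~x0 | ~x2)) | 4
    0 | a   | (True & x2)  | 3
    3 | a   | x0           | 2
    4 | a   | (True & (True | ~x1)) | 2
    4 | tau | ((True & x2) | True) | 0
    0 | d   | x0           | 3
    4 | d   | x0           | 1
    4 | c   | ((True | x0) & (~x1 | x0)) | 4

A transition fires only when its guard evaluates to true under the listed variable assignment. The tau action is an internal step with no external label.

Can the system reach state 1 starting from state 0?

Answer: REACHABLE

Trace:
Guard filter leaves 8 enabled edge(s).
Layer 0: {0}
Layer 1: {3}  total {0,3}
Layer 2: {2}  total {0,2,3}
Layer 3: {4}  total {0,2,3,4}
Layer 4: {1}  total {0,1,2,3,4}
Reachable = {0,1,2,3,4}
trace reaching 1: a·a·a·d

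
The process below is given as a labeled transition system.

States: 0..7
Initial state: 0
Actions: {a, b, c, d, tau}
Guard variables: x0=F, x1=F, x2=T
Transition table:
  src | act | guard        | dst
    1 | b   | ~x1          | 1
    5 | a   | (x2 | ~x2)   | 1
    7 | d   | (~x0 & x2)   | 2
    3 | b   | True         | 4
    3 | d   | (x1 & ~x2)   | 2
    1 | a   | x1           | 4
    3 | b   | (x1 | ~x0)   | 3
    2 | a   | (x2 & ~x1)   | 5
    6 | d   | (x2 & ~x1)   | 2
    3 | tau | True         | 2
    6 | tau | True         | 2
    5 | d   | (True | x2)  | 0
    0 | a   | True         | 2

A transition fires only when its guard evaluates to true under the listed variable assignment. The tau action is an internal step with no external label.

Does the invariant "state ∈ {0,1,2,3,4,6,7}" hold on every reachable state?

Answer: INVARIANT VIOLATED at state 5

Analysis:
Inv-set: {0,1,2,3,4,6,7}
Reachable = {0,1,2,5}
  0: ok
  1: ok
  2: ok
  5: VIOLATES
reach 5 via a·a — violates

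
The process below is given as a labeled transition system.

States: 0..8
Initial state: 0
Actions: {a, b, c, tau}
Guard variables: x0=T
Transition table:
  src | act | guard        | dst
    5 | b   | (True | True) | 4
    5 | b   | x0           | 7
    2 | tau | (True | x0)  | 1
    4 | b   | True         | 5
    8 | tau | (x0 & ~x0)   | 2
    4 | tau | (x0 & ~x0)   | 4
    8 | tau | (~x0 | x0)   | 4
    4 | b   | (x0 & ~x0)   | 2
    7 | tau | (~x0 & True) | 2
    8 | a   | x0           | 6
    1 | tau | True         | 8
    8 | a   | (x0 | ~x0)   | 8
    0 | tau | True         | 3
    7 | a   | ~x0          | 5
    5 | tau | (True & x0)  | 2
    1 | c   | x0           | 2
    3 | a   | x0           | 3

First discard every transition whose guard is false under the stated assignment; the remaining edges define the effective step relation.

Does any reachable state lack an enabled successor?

R = {0,3}
  0: tau→3  [1 exit(s)]
  3: a→3  [1 exit(s)]

Answer: DEADLOCK-FREE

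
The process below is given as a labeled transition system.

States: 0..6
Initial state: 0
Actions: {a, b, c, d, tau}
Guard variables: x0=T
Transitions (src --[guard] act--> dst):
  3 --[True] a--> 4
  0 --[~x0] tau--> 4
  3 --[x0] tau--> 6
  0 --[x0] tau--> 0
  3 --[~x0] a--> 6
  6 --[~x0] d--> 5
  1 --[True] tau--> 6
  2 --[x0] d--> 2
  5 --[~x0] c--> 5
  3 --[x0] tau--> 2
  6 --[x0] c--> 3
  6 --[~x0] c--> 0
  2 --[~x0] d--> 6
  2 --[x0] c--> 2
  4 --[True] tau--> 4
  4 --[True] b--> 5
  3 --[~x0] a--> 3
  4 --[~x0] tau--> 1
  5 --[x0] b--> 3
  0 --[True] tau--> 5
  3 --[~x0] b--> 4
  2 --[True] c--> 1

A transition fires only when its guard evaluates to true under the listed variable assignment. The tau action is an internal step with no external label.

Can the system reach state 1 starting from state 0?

After dropping false guards: 13 live edges.
L0 = {0}
L1 = {5}  now seen {0,5}
L2 = {3}  now seen {0,3,5}
L3 = {2,4,6}  now seen {0,2,3,4,5,6}
L4 = {1}  now seen {0,1,2,3,4,5,6}
Reach set: {0,1,2,3,4,5,6}
witness 1: tau·b·tau·c

Answer: REACHABLE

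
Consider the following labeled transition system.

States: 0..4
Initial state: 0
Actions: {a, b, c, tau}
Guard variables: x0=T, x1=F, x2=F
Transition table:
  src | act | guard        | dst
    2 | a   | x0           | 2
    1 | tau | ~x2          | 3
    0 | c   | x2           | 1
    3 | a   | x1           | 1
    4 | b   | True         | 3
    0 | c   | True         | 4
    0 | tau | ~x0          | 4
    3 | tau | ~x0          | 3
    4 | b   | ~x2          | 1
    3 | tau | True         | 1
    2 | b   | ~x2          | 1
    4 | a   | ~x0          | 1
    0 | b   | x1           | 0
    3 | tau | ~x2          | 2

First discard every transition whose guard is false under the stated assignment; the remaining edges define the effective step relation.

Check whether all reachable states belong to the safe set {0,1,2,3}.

Answer: INVARIANT VIOLATED at state 4

Working:
Inv-set: {0,1,2,3}
Reach set: {0,1,2,3,4}
  0: ✓
  1: ✓
  2: ✓
  3: ✓
  4: ✗ unsafe
counterexample path to 4: c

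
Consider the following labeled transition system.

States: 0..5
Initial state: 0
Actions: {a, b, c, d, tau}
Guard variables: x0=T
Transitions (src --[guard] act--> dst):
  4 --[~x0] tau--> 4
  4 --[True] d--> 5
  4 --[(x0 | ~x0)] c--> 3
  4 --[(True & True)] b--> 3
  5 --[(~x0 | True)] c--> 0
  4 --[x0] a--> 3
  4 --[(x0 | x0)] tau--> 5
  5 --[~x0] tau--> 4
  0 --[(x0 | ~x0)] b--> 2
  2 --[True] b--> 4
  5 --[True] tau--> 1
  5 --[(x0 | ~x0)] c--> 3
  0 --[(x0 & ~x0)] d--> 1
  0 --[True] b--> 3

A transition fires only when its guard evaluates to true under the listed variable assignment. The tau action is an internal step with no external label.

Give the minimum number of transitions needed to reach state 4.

Answer: 2

Trace:
Breadth-first toward 4:
  depth 0: {0}
  depth 1: {2,3}
  depth 2: {4}
depth(4)=2, e.g. b·b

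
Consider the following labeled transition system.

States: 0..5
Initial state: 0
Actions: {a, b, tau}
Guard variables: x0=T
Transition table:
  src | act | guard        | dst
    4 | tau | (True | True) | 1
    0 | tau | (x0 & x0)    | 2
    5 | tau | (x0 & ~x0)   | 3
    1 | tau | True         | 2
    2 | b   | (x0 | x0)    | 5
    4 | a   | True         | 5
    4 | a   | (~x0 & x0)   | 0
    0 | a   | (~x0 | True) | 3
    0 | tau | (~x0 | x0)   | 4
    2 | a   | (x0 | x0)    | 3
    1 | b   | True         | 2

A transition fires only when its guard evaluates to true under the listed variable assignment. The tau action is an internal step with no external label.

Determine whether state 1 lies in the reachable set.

Answer: REACHABLE

Analysis:
9 transition(s) survive guard evaluation.
depth 0: {0}
depth 1: {2,3,4}  cumulative {0,2,3,4}
depth 2: {1,5}  cumulative {0,1,2,3,4,5}
R = {0,1,2,3,4,5}
witness 1: tau·tau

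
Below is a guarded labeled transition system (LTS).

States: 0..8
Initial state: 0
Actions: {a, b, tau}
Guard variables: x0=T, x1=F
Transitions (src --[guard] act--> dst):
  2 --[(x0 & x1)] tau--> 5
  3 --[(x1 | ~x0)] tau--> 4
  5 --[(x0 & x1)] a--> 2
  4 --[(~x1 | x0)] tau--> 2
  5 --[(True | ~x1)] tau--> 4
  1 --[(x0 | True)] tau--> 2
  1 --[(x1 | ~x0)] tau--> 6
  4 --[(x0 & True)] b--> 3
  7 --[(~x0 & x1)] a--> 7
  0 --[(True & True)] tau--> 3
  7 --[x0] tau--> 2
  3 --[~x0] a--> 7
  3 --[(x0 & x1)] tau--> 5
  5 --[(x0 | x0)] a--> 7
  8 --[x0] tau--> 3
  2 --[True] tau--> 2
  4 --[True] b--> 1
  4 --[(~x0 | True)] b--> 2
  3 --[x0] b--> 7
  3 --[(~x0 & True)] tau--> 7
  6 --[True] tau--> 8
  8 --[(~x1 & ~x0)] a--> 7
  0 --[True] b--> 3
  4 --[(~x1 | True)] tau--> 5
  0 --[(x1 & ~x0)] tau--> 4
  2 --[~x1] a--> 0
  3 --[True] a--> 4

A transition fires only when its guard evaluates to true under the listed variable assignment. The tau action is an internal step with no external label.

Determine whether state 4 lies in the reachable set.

17 transition(s) survive guard evaluation.
depth 0: {0}
depth 1: {3}  now seen {0,3}
depth 2: {4,7}  now seen {0,3,4,7}
depth 3: {1,2,5}  now seen {0,1,2,3,4,5,7}
Reachable = {0,1,2,3,4,5,7}
witness 4: tau·a

Answer: REACHABLE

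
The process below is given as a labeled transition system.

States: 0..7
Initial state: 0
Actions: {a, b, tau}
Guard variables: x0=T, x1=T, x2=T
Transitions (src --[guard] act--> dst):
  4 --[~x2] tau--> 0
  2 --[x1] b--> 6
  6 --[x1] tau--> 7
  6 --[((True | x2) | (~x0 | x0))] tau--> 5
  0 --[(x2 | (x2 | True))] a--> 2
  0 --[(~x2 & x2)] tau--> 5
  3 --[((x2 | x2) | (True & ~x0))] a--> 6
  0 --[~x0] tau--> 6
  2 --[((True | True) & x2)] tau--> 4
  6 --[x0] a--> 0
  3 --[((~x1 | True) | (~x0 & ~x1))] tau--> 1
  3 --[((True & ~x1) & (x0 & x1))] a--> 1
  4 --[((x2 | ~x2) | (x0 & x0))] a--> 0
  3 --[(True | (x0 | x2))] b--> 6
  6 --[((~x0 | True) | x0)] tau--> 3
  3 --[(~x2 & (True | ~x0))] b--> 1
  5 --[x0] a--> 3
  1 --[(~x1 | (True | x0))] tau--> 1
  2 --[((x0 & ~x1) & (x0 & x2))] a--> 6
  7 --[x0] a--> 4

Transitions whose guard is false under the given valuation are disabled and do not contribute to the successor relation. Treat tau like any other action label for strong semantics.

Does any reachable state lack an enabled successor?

Reachable = {0,1,2,3,4,5,6,7}
  0: a→2  [1 exit(s)]
  1: tau→1  [1 exit(s)]
  2: b→6  tau→4  [2 exit(s)]
  3: a→6  b→6  tau→1  [3 exit(s)]
  4: a→0  [1 exit(s)]
  5: a→3  [1 exit(s)]
  6: a→0  tau→3  tau→5  tau→7  [4 exit(s)]
  7: a→4  [1 exit(s)]

Answer: DEADLOCK-FREE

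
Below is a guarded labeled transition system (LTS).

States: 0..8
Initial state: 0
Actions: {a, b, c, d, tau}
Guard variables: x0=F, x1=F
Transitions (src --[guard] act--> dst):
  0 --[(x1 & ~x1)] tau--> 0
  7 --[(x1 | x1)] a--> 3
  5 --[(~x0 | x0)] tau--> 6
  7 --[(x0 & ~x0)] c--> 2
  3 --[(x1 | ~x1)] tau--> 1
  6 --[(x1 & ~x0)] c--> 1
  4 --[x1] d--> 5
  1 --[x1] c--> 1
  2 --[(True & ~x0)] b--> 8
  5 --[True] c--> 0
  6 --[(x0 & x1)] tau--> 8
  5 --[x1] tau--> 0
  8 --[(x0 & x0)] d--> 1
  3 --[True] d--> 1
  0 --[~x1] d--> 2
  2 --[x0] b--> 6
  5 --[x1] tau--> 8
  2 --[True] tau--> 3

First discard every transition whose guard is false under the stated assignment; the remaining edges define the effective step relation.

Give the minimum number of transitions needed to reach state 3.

BFS to 3:
  depth 0: {0}
  depth 1: {2}
  depth 2: {3,8}
first hit 3 at d=2 via d·tau

Answer: 2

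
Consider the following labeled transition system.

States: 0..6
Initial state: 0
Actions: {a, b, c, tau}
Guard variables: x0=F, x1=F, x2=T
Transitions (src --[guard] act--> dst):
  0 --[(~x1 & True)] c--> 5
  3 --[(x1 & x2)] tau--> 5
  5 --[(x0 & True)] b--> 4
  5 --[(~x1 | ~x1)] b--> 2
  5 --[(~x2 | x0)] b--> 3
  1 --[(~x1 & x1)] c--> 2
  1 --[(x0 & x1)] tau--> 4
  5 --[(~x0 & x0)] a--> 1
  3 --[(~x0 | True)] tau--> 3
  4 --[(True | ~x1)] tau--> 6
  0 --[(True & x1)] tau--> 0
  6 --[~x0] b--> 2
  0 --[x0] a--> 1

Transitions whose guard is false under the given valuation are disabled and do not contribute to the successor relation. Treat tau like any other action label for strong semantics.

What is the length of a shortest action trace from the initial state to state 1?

BFS to 1:
  depth 0: {0}
  depth 1: {5}
  depth 2: {2}
1 never appears.

Answer: UNREACHABLE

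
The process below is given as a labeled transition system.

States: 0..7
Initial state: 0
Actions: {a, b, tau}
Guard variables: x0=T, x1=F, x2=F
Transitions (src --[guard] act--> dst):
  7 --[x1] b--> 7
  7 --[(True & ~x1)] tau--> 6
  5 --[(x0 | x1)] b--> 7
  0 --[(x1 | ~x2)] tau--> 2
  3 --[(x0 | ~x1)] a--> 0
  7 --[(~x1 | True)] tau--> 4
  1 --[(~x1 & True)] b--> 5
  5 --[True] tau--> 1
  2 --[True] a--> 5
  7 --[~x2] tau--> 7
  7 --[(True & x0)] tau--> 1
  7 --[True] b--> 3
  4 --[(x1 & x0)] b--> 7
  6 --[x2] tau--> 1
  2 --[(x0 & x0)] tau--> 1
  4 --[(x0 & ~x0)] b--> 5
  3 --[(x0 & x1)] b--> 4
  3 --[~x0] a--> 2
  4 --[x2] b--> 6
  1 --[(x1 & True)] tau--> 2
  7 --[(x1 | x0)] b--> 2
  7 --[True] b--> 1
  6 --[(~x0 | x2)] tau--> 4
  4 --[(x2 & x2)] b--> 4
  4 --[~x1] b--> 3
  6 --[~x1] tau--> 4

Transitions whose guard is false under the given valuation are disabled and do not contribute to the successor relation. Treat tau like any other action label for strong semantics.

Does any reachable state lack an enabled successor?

Reach set: {0,1,2,3,4,5,6,7}
  0: tau→2  [1 out]
  1: b→5  [1 out]
  2: a→5  tau→1  [2 out]
  3: a→0  [1 out]
  4: b→3  [1 out]
  5: b→7  tau→1  [2 out]
  6: tau→4  [1 out]
  7: b→1  b→2  b→3  tau→1  tau→4  tau→6  tau→7  [7 out]

Answer: DEADLOCK-FREE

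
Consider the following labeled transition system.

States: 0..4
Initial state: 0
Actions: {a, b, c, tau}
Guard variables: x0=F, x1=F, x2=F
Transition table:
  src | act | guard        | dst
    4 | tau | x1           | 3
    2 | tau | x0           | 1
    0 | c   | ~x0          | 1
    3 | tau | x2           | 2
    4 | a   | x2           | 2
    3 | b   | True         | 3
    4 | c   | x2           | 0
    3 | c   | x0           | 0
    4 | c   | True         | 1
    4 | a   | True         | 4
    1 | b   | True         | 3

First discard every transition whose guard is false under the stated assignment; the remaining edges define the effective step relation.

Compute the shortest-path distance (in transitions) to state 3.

BFS to 3:
  depth 0: {0}
  depth 1: {1}
  depth 2: {3}
3 enters at depth 2; path c·b

Answer: 2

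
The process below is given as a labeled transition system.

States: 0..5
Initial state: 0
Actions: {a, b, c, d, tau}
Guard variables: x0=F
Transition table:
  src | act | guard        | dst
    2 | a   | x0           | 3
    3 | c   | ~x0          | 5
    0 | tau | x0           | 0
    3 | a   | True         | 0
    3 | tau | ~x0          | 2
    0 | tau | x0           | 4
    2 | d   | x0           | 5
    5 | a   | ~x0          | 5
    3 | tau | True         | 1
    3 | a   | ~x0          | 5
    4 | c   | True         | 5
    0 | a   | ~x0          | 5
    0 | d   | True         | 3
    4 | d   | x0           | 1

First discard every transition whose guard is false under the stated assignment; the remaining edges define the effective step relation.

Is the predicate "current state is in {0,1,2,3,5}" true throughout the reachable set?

Allowed set {0,1,2,3,5}
R = {0,1,2,3,5}
  0: safe
  1: safe
  2: safe
  3: safe
  5: safe

Answer: INVARIANT HOLDS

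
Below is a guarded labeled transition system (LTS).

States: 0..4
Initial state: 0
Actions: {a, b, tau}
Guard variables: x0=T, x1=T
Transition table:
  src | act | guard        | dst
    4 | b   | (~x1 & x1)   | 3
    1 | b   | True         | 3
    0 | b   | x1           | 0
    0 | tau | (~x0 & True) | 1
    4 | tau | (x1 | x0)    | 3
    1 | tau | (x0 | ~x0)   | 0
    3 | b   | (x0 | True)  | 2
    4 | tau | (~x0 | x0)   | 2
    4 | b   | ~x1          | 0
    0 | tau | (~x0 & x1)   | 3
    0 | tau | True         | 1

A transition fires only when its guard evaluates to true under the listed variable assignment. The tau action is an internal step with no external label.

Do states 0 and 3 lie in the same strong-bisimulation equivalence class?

Compute ~ classes (split until stable):
  π0 = {{0,1,2,3,4}}
  π1 = {{0,1},{2},{3},{4}}
  π2 = {{0},{1},{2},{3},{4}}
Fixed point at round 3; 5 class(es).
class of 0: {0}; class of 3: {3}

Answer: NOT BISIMILAR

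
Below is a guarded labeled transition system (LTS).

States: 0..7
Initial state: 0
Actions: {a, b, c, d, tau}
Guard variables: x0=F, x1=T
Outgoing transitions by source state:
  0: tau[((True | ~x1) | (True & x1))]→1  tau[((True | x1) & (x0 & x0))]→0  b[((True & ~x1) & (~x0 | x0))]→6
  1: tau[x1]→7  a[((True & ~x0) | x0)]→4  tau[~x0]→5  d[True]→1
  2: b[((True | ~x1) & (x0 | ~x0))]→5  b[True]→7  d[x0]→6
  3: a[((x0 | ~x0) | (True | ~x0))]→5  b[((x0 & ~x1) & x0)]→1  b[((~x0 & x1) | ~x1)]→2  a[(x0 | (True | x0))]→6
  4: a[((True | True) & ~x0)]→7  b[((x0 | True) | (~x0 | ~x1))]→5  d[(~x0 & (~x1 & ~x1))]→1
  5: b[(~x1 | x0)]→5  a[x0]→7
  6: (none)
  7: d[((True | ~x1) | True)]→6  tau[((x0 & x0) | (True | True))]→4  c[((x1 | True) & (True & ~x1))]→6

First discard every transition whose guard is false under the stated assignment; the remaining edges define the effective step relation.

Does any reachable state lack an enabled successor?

Answer: DEADLOCK at state 5

Trace:
Reachable = {0,1,4,5,6,7}
  0: tau→1  [1 exit(s)]
  1: a→4  d→1  tau→5  tau→7  [4 exit(s)]
  4: a→7  b→5  [2 exit(s)]
  5: ∅  [no exit]
  6: ∅  [no exit]
  7: d→6  tau→4  [2 exit(s)]
Path to 5: tau·tau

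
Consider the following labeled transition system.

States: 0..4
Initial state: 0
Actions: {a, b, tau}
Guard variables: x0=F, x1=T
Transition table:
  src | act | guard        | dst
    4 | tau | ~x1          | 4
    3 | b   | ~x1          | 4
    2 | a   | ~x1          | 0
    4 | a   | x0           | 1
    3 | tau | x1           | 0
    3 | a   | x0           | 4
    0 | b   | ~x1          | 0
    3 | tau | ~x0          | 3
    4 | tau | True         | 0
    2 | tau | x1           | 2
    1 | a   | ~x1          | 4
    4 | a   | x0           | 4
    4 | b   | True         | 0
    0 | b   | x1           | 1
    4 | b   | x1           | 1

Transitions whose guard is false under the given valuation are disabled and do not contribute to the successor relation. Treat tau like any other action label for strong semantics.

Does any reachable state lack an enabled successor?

Reach set: {0,1}
  0: b→1  [1 exit(s)]
  1: ∅  [no exit]
trace reaching 1: b

Answer: DEADLOCK at state 1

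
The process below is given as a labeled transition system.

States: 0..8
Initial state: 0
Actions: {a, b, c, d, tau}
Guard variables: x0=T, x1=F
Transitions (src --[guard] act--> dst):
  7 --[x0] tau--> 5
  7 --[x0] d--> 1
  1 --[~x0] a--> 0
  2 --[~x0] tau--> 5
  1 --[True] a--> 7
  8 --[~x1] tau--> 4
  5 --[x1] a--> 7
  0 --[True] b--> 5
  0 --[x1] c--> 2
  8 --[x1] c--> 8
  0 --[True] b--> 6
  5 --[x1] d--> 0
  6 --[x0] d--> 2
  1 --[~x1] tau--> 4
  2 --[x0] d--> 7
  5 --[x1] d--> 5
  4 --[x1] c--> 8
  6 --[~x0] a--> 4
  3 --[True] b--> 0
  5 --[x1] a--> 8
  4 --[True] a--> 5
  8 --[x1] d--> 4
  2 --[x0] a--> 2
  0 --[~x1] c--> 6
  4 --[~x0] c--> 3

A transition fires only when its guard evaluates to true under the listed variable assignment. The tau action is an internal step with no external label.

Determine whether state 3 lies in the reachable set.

Answer: UNREACHABLE

Analysis:
13 transition(s) survive guard evaluation.
L0 = {0}
L1 = {5,6}  cumulative {0,5,6}
L2 = {2}  cumulative {0,2,5,6}
L3 = {7}  cumulative {0,2,5,6,7}
L4 = {1}  cumulative {0,1,2,5,6,7}
L5 = {4}  cumulative {0,1,2,4,5,6,7}
R = {0,1,2,4,5,6,7}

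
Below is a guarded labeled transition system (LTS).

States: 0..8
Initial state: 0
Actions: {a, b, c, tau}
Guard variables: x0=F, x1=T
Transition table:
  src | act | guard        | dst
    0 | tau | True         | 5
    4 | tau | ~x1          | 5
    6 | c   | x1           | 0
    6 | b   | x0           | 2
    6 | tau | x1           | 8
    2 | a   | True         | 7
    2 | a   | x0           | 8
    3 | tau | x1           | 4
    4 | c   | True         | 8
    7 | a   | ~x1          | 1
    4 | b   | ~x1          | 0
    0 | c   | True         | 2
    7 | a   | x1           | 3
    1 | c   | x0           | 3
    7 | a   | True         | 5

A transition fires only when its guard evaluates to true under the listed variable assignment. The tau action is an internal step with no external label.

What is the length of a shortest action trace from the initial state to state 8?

Layered search for 8:
  Layer 0: {0}
  Layer 1: {2,5}
  Layer 2: {7}
  Layer 3: {3}
  Layer 4: {4}
  Layer 5: {8}
8 enters at depth 5; path c·a·a·tau·c

Answer: 5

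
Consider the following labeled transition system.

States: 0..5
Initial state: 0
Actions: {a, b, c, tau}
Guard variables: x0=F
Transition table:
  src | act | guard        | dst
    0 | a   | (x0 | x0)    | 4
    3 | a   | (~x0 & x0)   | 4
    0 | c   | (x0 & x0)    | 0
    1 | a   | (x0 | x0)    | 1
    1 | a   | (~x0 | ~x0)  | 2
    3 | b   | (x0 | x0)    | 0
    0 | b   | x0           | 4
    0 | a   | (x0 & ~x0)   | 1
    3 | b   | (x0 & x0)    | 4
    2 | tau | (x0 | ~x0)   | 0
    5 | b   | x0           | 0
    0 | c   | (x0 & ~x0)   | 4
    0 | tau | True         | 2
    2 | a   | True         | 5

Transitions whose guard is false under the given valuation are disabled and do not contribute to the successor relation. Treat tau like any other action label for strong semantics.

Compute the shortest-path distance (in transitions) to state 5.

Answer: 2

Trace:
Layered search for 5:
  depth 0: {0}
  depth 1: {2}
  depth 2: {5}
depth(5)=2, e.g. tau·a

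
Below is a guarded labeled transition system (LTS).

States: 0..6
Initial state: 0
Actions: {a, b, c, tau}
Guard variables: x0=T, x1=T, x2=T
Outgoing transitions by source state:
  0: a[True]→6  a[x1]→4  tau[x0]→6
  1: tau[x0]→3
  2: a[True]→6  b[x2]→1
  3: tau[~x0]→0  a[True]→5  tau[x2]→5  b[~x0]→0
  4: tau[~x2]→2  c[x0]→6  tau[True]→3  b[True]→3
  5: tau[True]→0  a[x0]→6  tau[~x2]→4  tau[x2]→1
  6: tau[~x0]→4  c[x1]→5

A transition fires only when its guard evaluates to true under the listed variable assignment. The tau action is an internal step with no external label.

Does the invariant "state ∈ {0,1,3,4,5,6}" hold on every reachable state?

Allowed set {0,1,3,4,5,6}
Reach set: {0,1,3,4,5,6}
  0: safe
  1: safe
  3: safe
  4: safe
  5: safe
  6: safe

Answer: INVARIANT HOLDS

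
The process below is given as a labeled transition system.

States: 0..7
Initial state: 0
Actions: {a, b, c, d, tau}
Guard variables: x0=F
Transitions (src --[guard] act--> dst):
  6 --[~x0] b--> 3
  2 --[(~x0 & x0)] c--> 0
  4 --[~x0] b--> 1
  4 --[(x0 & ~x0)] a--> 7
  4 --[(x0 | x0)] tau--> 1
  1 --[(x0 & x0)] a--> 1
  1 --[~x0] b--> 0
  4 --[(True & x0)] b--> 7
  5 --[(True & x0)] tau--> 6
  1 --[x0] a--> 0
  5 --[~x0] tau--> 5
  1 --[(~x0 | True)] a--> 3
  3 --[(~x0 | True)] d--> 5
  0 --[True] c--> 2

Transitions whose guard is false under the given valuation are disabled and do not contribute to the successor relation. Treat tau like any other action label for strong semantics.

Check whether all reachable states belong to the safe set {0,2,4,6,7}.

Inv-set: {0,2,4,6,7}
Reachable = {0,2}
  0: safe
  2: safe

Answer: INVARIANT HOLDS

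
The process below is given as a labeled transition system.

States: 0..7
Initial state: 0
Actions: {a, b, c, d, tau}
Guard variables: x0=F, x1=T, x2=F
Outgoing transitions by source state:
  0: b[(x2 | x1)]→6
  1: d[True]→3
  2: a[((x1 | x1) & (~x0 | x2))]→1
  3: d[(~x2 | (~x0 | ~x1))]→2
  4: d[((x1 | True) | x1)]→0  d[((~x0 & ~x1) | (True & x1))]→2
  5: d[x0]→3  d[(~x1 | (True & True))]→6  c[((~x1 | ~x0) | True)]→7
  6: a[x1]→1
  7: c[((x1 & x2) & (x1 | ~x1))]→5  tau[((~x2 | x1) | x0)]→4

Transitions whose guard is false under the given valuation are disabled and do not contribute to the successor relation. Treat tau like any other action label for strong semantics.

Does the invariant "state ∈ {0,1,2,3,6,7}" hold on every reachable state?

Safe = {0,1,2,3,6,7}
Reachable = {0,1,2,3,6}
  0: ✓
  1: ✓
  2: ✓
  3: ✓
  6: ✓

Answer: INVARIANT HOLDS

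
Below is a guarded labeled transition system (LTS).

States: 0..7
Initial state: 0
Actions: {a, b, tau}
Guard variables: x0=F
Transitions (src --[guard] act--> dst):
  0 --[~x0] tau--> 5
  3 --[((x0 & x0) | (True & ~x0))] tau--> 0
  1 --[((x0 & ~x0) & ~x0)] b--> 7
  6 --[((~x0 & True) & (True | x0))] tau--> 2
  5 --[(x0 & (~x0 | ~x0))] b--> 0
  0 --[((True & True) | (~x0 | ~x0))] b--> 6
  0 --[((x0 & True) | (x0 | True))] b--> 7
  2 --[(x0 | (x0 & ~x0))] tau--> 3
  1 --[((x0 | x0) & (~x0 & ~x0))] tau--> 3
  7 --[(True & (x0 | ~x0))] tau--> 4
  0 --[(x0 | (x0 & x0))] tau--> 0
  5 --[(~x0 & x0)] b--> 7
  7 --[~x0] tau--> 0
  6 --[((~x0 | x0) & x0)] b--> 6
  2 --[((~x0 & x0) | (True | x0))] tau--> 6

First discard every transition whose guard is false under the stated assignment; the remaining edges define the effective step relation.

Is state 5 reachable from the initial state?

8 transition(s) survive guard evaluation.
Layer 0: {0}
Layer 1: {5,6,7}  now seen {0,5,6,7}
Layer 2: {2,4}  now seen {0,2,4,5,6,7}
R = {0,2,4,5,6,7}
Path to 5: tau

Answer: REACHABLE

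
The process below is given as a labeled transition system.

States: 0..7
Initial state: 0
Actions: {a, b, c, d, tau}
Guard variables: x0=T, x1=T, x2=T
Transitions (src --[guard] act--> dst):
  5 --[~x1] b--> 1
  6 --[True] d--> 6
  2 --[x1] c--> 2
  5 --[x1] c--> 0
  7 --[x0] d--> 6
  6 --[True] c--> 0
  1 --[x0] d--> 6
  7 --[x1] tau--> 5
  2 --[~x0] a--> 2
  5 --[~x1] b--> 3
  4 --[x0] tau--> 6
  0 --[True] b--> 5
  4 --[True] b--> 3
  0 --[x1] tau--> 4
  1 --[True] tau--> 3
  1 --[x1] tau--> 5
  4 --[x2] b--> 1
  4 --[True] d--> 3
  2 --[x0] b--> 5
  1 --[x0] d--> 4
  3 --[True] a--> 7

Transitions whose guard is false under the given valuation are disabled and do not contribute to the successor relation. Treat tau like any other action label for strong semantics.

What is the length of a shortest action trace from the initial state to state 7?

Layered search for 7:
  Layer 0: {0}
  Layer 1: {4,5}
  Layer 2: {1,3,6}
  Layer 3: {7}
depth(7)=3, e.g. tau·b·a

Answer: 3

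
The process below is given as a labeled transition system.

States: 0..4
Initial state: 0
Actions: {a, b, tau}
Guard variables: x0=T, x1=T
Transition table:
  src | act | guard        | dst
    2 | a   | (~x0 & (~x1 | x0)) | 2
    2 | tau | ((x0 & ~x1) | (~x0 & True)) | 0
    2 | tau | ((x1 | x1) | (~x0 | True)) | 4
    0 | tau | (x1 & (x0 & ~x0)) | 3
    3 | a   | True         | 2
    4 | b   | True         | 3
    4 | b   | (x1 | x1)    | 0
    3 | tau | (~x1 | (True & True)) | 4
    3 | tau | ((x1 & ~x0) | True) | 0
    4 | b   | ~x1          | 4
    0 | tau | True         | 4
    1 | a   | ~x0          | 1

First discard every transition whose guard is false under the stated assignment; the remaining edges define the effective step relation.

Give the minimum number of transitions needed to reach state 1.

Layered search for 1:
  L0 = {0}
  L1 = {4}
  L2 = {3}
  L3 = {2}
1 never appears.

Answer: UNREACHABLE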